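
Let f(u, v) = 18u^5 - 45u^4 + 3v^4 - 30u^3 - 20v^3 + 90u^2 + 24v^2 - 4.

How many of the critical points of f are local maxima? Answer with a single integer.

f separates as a function of u plus a function of v, so ∇f=0 decouples.
∂f/∂u = 90u(u - 2)(u - 1)(u + 1) = 0 at u ∈ {-1, 0, 1, 2}; ∂f/∂v = 12v(v - 4)(v - 1) = 0 at v ∈ {0, 1, 4}.
The Hessian is diagonal: diag(f_uu, f_vv). Second derivatives: f_uu(-1)=-540, f_uu(0)=180, f_uu(1)=-180, f_uu(2)=540; f_vv(0)=48, f_vv(1)=-36, f_vv(4)=144.
Local maxima occur where both diagonal entries negative: (-1, 1), (1, 1). Count: 2.

2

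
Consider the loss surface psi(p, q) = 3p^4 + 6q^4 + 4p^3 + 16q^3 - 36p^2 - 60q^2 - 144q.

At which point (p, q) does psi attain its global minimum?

psi(p,q) separates as A(p) + B(q), so its minimum is min A + min B.
A'(p) = 12p(p - 2)(p + 3) vanishes at p ∈ {-3, 0, 2}; B'(q) = 24(q - 2)(q + 1)(q + 3) vanishes at q ∈ {-3, -1, 2}.
Local minima of A (where A''>0): A(-3)=-189, A(2)=-64. Local minima of B: B(-3)=-54, B(2)=-304.
So the global minimum of psi is A(-3) + B(2) = -189 − 304 = -493, attained at (-3, 2).

(-3, 2)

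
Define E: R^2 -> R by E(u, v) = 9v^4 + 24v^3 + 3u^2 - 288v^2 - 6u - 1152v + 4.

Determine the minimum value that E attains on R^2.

-5375

E(u,v) separates as P(u) + Q(v) + 4, so its minimum is min P + min Q + 4.
P'(u) = 6u - 6 vanishes at u ∈ {1}; Q'(v) = 36(v - 4)(v + 2)(v + 4) vanishes at v ∈ {-4, -2, 4}.
Local minima of P (where P''>0): P(1)=-3. Local minima of Q: Q(-4)=768, Q(4)=-5376.
So the global minimum of E is P(1) + Q(4) + 4 = -3 − 5376 + 4 = -5375, attained at (1, 4).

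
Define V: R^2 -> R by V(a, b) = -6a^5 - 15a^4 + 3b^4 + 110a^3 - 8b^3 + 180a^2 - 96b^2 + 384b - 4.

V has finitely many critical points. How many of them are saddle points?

V separates as a function of a plus a function of b, so ∇V=0 decouples.
∂V/∂a = -30a(a - 3)(a + 1)(a + 4) = 0 at a ∈ {-4, -1, 0, 3}; ∂V/∂b = 12(b - 4)(b - 2)(b + 4) = 0 at b ∈ {-4, 2, 4}.
The Hessian is diagonal: diag(V_aa, V_bb). Second derivatives: V_aa(-4)=2520, V_aa(-1)=-360, V_aa(0)=360, V_aa(3)=-2520; V_bb(-4)=576, V_bb(2)=-144, V_bb(4)=192.
Saddle points occur where the two diagonal entries have opposite signs: (-4, 2), (-1, -4), (-1, 4), (0, 2), (3, -4), (3, 4). Count: 6.

6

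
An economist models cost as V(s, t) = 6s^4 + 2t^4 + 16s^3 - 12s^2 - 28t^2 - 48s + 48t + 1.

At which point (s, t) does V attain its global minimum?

V(s,t) separates as P(s) + Q(t) + 1, so its minimum is min P + min Q + 1.
P'(s) = 24(s - 1)(s + 1)(s + 2) vanishes at s ∈ {-2, -1, 1}; Q'(t) = 8(t - 2)(t - 1)(t + 3) vanishes at t ∈ {-3, 1, 2}.
Local minima of P (where P''>0): P(-2)=16, P(1)=-38. Local minima of Q: Q(-3)=-234, Q(2)=16.
So the global minimum of V is P(1) + Q(-3) + 1 = -38 − 234 + 1 = -271, attained at (1, -3).

(1, -3)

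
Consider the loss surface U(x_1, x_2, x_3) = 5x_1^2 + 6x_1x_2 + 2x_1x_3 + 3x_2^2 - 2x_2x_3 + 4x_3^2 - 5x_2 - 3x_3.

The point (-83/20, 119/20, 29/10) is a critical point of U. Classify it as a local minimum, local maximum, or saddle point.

local minimum

The Hessian is constant: H = [[10, 6, 2], [6, 6, -2], [2, -2, 8]].
Leading principal minors: Δ₁ = 10, Δ₂ = 24, Δ₃ = 80.
All leading minors are positive, so H is positive definite: a local minimum.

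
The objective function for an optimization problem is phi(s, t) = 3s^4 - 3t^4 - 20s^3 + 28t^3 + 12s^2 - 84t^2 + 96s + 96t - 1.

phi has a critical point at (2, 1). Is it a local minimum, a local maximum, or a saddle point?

The mixed partial ∂²phi/∂s∂t is 0, so the Hessian at any point is diag(phi_ss, phi_tt) = diag(12(3s^2 - 10s + 2), 12(-3t^2 + 14t - 14)).
At (2, 1): H = diag(-72, -36).
Both eigenvalues are negative, so H is negative definite: a local maximum.

local maximum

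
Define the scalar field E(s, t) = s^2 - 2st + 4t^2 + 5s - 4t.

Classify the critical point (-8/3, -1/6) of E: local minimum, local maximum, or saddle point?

The Hessian of E is constant: H = [[2, -2], [-2, 8]].
det(H) = 2·8 − (-2)² = 12.
det(H) > 0 and tr(H) = 10 > 0, so H is positive definite and the point is a local minimum.

local minimum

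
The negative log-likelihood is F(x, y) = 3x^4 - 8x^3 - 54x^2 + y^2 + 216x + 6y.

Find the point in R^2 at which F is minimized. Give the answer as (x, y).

(-3, -3)

F(x,y) separates as P(x) + Q(y), so its minimum is min P + min Q.
P'(x) = 12(x - 3)(x - 2)(x + 3) vanishes at x ∈ {-3, 2, 3}; Q'(y) = 2y + 6 vanishes at y ∈ {-3}.
Local minima of P (where P''>0): P(-3)=-675, P(3)=189. Local minima of Q: Q(-3)=-9.
So the global minimum of F is P(-3) + Q(-3) = -675 − 9 = -684, attained at (-3, -3).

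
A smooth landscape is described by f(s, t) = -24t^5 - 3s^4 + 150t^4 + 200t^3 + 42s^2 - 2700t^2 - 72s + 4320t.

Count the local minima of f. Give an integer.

2

f separates as a function of s plus a function of t, so ∇f=0 decouples.
∂f/∂s = -12(s - 2)(s - 1)(s + 3) = 0 at s ∈ {-3, 1, 2}; ∂f/∂t = -120(t - 4)(t - 3)(t - 1)(t + 3) = 0 at t ∈ {-3, 1, 3, 4}.
The Hessian is diagonal: diag(f_ss, f_tt). Second derivatives: f_ss(-3)=-240, f_ss(1)=48, f_ss(2)=-60; f_tt(-3)=20160, f_tt(1)=-2880, f_tt(3)=1440, f_tt(4)=-2520.
Local minima occur where both diagonal entries positive: (1, -3), (1, 3). Count: 2.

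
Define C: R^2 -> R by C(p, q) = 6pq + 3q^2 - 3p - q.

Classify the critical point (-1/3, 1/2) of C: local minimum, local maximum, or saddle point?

The Hessian of C is constant: H = [[0, 6], [6, 6]].
det(H) = 0·6 − 6² = -36.
Since det(H) < 0, H is indefinite and the critical point is a saddle point.

saddle point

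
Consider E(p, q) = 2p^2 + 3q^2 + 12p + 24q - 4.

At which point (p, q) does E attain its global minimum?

(-3, -4)

E(p,q) separates as A(p) + B(q) − 4, so its minimum is min A + min B − 4.
A'(p) = 4p + 12 vanishes at p ∈ {-3}; B'(q) = 6q + 24 vanishes at q ∈ {-4}.
Local minima of A (where A''>0): A(-3)=-18. Local minima of B: B(-4)=-48.
So the global minimum of E is A(-3) + B(-4) − 4 = -18 − 48 − 4 = -70, attained at (-3, -4).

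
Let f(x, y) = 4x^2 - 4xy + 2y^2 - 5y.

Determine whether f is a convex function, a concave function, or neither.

f is quadratic, so its Hessian is the constant matrix H = [[8, -4], [-4, 4]].
det(H) = 16, tr(H) = 12.
det(H) > 0 and tr(H) > 0, so H is positive definite everywhere: convex.

convex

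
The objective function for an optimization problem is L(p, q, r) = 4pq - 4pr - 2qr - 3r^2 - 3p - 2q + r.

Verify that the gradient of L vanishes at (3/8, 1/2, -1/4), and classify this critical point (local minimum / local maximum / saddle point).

∇L = (4q - 4r - 3, 4p - 2r - 2, -4p - 2q - 6r + 1); substituting (3/8, 1/2, -1/4) gives ∇L = (0, 0, 0), so (3/8, 1/2, -1/4) is indeed a critical point.
The Hessian is constant: H = [[0, 4, -4], [4, 0, -2], [-4, -2, -6]].
Leading principal minors: Δ₁ = 0, Δ₂ = -16, Δ₃ = 160.
The minors fit neither the all-positive nor the alternating-sign pattern, so H is indefinite: a saddle point.

saddle point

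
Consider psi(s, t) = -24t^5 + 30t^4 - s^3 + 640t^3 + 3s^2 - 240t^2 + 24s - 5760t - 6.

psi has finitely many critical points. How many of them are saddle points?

4

psi separates as a function of s plus a function of t, so ∇psi=0 decouples.
∂psi/∂s = -3(s - 4)(s + 2) = 0 at s ∈ {-2, 4}; ∂psi/∂t = -120(t - 4)(t - 2)(t + 2)(t + 3) = 0 at t ∈ {-3, -2, 2, 4}.
The Hessian is diagonal: diag(psi_ss, psi_tt). Second derivatives: psi_ss(-2)=18, psi_ss(4)=-18; psi_tt(-3)=4200, psi_tt(-2)=-2880, psi_tt(2)=4800, psi_tt(4)=-10080.
Saddle points occur where the two diagonal entries have opposite signs: (-2, -2), (-2, 4), (4, -3), (4, 2). Count: 4.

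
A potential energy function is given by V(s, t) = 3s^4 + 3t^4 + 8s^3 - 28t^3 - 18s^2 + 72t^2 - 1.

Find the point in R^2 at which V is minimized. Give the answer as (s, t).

V(s,t) separates as P(s) + Q(t) − 1, so its minimum is min P + min Q − 1.
P'(s) = 12s(s - 1)(s + 3) vanishes at s ∈ {-3, 0, 1}; Q'(t) = 12t(t - 4)(t - 3) vanishes at t ∈ {0, 3, 4}.
Local minima of P (where P''>0): P(-3)=-135, P(1)=-7. Local minima of Q: Q(0)=0, Q(4)=128.
So the global minimum of V is P(-3) + Q(0) − 1 = -135 + 0 − 1 = -136, attained at (-3, 0).

(-3, 0)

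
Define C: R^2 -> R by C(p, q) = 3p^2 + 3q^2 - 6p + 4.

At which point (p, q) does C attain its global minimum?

C(p,q) separates as A(p) + B(q) + 4, so its minimum is min A + min B + 4.
A'(p) = 6p - 6 vanishes at p ∈ {1}; B'(q) = 6q vanishes at q ∈ {0}.
Local minima of A (where A''>0): A(1)=-3. Local minima of B: B(0)=0.
So the global minimum of C is A(1) + B(0) + 4 = -3 + 0 + 4 = 1, attained at (1, 0).

(1, 0)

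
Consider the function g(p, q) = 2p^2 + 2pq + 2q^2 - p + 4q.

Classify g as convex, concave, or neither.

convex

g is quadratic, so its Hessian is the constant matrix H = [[4, 2], [2, 4]].
det(H) = 12, tr(H) = 8.
det(H) > 0 and tr(H) > 0, so H is positive definite everywhere: convex.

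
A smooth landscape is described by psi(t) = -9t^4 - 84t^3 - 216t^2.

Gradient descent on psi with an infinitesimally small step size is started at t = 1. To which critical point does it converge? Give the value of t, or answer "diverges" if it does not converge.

diverges

psi'(t) = -36t(t + 3)(t + 4), so psi'(1) = -720.
Gradient descent moves in the -psi' direction, i.e. t is increasing.
There is no critical point above t=1, and psi' keeps the same sign, so the iterate runs off to +∞.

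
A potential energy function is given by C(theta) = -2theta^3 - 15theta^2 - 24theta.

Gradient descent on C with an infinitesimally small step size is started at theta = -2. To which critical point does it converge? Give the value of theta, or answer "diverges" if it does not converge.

-4

C'(theta) = -6(theta + 1)(theta + 4), so C'(-2) = 12.
Gradient descent moves in the -C' direction, i.e. theta is decreasing.
The nearest critical point in that direction is theta = -4, where C'' = 18 > 0 (a local minimum). The iterate converges there.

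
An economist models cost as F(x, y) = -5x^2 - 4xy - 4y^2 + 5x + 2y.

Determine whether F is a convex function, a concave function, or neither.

F is quadratic, so its Hessian is the constant matrix H = [[-10, -4], [-4, -8]].
det(H) = 64, tr(H) = -18.
det(H) > 0 and tr(H) < 0, so H is negative definite everywhere: concave.

concave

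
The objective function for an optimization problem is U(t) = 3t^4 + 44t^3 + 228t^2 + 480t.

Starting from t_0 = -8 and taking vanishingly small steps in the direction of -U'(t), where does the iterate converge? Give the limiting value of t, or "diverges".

U'(t) = 12(t + 2)(t + 4)(t + 5), so U'(-8) = -864.
Gradient descent moves in the -U' direction, i.e. t is increasing.
The nearest critical point in that direction is t = -5, where U'' = 36 > 0 (a local minimum). The iterate converges there.

-5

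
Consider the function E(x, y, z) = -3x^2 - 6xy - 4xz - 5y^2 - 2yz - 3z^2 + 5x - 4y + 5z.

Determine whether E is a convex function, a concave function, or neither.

E is quadratic, so its Hessian is the constant matrix H = [[-6, -6, -4], [-6, -10, -2], [-4, -2, -6]].
Leading principal minors: -6, 24, -56.
Signs alternate −, +, − ⇒ H ≺ 0 ⇒ concave.

concave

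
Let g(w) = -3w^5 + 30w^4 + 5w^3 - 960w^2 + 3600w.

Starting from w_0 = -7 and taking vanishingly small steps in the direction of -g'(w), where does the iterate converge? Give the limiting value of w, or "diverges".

g'(w) = -15(w - 5)(w - 4)(w - 3)(w + 4), so g'(-7) = -59400.
Gradient descent moves in the -g' direction, i.e. w is increasing.
The nearest critical point in that direction is w = -4, where g'' = 7560 > 0 (a local minimum). The iterate converges there.

-4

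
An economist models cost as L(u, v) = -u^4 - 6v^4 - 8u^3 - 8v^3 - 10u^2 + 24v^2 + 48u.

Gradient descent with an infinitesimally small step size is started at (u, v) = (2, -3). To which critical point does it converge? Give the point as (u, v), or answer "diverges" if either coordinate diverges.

L is separable, so gradient descent decouples: u follows -∂L/∂u, v follows -∂L/∂v.
∂L/∂u = -4(u - 1)(u + 3)(u + 4); at u=2 this is -120, so u increases.
∂L/∂v = -24v(v - 1)(v + 2); at v=-3 this is 288, so v decreases.
The u-coordinate has no critical point in that direction and runs off to infinity.

diverges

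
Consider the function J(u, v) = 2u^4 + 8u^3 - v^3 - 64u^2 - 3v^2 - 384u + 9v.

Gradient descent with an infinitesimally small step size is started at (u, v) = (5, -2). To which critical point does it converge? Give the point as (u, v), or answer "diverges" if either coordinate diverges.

(4, -3)

J is separable, so gradient descent decouples: u follows -∂J/∂u, v follows -∂J/∂v.
∂J/∂u = 8(u - 4)(u + 3)(u + 4); at u=5 this is 576, so u decreases.
∂J/∂v = -3(v - 1)(v + 3); at v=-2 this is 9, so v decreases.
u converges to its nearest critical value 4 (a local min of the u-part); v converges to -3. The iterate converges to (4, -3).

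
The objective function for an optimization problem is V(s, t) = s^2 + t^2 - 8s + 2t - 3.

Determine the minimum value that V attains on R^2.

V(s,t) separates as P(s) + Q(t) − 3, so its minimum is min P + min Q − 3.
P'(s) = 2s - 8 vanishes at s ∈ {4}; Q'(t) = 2(t + 1) vanishes at t ∈ {-1}.
Local minima of P (where P''>0): P(4)=-16. Local minima of Q: Q(-1)=-1.
So the global minimum of V is P(4) + Q(-1) − 3 = -16 − 1 − 3 = -20, attained at (4, -1).

-20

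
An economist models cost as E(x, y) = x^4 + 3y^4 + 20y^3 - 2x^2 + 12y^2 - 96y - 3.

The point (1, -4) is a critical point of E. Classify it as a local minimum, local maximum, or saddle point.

local minimum

The mixed partial ∂²E/∂x∂y is 0, so the Hessian at any point is diag(E_xx, E_yy) = diag(4(3x^2 - 1), 12(3y^2 + 10y + 2)).
At (1, -4): H = diag(8, 120).
Both eigenvalues are positive, so H is positive definite: a local minimum.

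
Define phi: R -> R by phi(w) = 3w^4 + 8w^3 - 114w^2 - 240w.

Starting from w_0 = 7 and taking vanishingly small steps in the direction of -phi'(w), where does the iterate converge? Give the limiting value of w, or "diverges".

4

phi'(w) = 12(w - 4)(w + 1)(w + 5), so phi'(7) = 3456.
Gradient descent moves in the -phi' direction, i.e. w is decreasing.
The nearest critical point in that direction is w = 4, where phi'' = 540 > 0 (a local minimum). The iterate converges there.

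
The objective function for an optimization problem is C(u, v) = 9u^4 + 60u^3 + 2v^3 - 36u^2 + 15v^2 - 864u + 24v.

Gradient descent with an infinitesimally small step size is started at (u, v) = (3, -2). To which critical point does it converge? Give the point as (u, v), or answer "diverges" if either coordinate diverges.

C is separable, so gradient descent decouples: u follows -∂C/∂u, v follows -∂C/∂v.
∂C/∂u = 36(u - 2)(u + 3)(u + 4); at u=3 this is 1512, so u decreases.
∂C/∂v = 6(v + 1)(v + 4); at v=-2 this is -12, so v increases.
u converges to its nearest critical value 2 (a local min of the u-part); v converges to -1. The iterate converges to (2, -1).

(2, -1)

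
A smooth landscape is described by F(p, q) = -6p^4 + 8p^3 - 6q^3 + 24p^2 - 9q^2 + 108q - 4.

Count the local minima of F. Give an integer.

1

F separates as a function of p plus a function of q, so ∇F=0 decouples.
∂F/∂p = -24p(p - 2)(p + 1) = 0 at p ∈ {-1, 0, 2}; ∂F/∂q = -18(q - 2)(q + 3) = 0 at q ∈ {-3, 2}.
The Hessian is diagonal: diag(F_pp, F_qq). Second derivatives: F_pp(-1)=-72, F_pp(0)=48, F_pp(2)=-144; F_qq(-3)=90, F_qq(2)=-90.
Local minima occur where both diagonal entries positive: (0, -3). Count: 1.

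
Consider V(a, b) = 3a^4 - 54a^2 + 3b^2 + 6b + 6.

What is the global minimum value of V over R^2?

-240

V(a,b) separates as P(a) + Q(b) + 6, so its minimum is min P + min Q + 6.
P'(a) = 12a(a - 3)(a + 3) vanishes at a ∈ {-3, 0, 3}; Q'(b) = 6b + 6 vanishes at b ∈ {-1}.
Local minima of P (where P''>0): P(-3)=-243, P(3)=-243. Local minima of Q: Q(-1)=-3.
So the global minimum of V is P(-3) + Q(-1) + 6 = -243 − 3 + 6 = -240, attained at (-3, -1).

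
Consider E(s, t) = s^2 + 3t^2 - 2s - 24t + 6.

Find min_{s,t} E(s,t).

-43

E(s,t) separates as P(s) + Q(t) + 6, so its minimum is min P + min Q + 6.
P'(s) = 2s - 2 vanishes at s ∈ {1}; Q'(t) = 6(t - 4) vanishes at t ∈ {4}.
Local minima of P (where P''>0): P(1)=-1. Local minima of Q: Q(4)=-48.
So the global minimum of E is P(1) + Q(4) + 6 = -1 − 48 + 6 = -43, attained at (1, 4).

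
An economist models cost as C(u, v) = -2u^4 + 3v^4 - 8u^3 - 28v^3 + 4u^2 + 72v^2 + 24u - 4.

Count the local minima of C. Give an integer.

C separates as a function of u plus a function of v, so ∇C=0 decouples.
∂C/∂u = -8(u - 1)(u + 1)(u + 3) = 0 at u ∈ {-3, -1, 1}; ∂C/∂v = 12v(v - 4)(v - 3) = 0 at v ∈ {0, 3, 4}.
The Hessian is diagonal: diag(C_uu, C_vv). Second derivatives: C_uu(-3)=-64, C_uu(-1)=32, C_uu(1)=-64; C_vv(0)=144, C_vv(3)=-36, C_vv(4)=48.
Local minima occur where both diagonal entries positive: (-1, 0), (-1, 4). Count: 2.

2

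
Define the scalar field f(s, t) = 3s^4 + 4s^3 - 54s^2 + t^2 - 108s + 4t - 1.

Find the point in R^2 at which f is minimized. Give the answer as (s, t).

(3, -2)

f(s,t) separates as P(s) + Q(t) − 1, so its minimum is min P + min Q − 1.
P'(s) = 12(s - 3)(s + 1)(s + 3) vanishes at s ∈ {-3, -1, 3}; Q'(t) = 2(t + 2) vanishes at t ∈ {-2}.
Local minima of P (where P''>0): P(-3)=-27, P(3)=-459. Local minima of Q: Q(-2)=-4.
So the global minimum of f is P(3) + Q(-2) − 1 = -459 − 4 − 1 = -464, attained at (3, -2).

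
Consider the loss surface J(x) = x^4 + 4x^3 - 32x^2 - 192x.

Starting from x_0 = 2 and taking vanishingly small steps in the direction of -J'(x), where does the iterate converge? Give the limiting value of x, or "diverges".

4

J'(x) = 4(x - 4)(x + 3)(x + 4), so J'(2) = -240.
Gradient descent moves in the -J' direction, i.e. x is increasing.
The nearest critical point in that direction is x = 4, where J'' = 224 > 0 (a local minimum). The iterate converges there.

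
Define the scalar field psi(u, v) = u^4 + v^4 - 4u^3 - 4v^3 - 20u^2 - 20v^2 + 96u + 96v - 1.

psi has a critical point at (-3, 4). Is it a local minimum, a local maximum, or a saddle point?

local minimum

The mixed partial ∂²psi/∂u∂v is 0, so the Hessian at any point is diag(psi_uu, psi_vv) = diag(4(3u^2 - 6u - 10), 4(3v^2 - 6v - 10)).
At (-3, 4): H = diag(140, 56).
Both eigenvalues are positive, so H is positive definite: a local minimum.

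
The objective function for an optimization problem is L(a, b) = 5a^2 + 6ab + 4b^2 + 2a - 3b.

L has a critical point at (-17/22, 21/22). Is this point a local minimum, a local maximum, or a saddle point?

The Hessian of L is constant: H = [[10, 6], [6, 8]].
det(H) = 10·8 − 6² = 44.
det(H) > 0 and tr(H) = 18 > 0, so H is positive definite and the point is a local minimum.

local minimum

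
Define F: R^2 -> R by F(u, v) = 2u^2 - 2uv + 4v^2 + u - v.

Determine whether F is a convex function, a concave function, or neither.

F is quadratic, so its Hessian is the constant matrix H = [[4, -2], [-2, 8]].
det(H) = 28, tr(H) = 12.
det(H) > 0 and tr(H) > 0, so H is positive definite everywhere: convex.

convex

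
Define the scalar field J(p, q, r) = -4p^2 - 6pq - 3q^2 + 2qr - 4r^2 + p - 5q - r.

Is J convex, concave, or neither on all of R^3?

J is quadratic, so its Hessian is the constant matrix H = [[-8, -6, 0], [-6, -6, 2], [0, 2, -8]].
Leading principal minors: -8, 12, -64.
Signs alternate −, +, − ⇒ H ≺ 0 ⇒ concave.

concave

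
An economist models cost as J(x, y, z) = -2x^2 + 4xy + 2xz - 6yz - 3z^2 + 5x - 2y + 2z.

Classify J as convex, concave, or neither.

J is quadratic, so its Hessian is the constant matrix H = [[-4, 4, 2], [4, 0, -6], [2, -6, -6]].
Leading principal minors: -4, -16, 144.
Neither pattern holds ⇒ H is indefinite ⇒ neither convex nor concave.

neither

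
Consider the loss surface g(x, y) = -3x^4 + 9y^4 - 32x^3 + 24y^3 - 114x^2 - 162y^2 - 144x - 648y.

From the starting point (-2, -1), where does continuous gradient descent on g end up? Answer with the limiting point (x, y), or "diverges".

(-3, 3)

g is separable, so gradient descent decouples: x follows -∂g/∂x, y follows -∂g/∂y.
∂g/∂x = -12(x + 1)(x + 3)(x + 4); at x=-2 this is 24, so x decreases.
∂g/∂y = 36(y - 3)(y + 2)(y + 3); at y=-1 this is -288, so y increases.
x converges to its nearest critical value -3 (a local min of the x-part); y converges to 3. The iterate converges to (-3, 3).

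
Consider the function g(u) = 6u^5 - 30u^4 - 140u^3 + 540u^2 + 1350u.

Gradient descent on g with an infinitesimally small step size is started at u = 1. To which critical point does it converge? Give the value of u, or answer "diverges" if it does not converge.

g'(u) = 30(u - 5)(u - 3)(u + 1)(u + 3), so g'(1) = 1920.
Gradient descent moves in the -g' direction, i.e. u is decreasing.
The nearest critical point in that direction is u = -1, where g'' = 1440 > 0 (a local minimum). The iterate converges there.

-1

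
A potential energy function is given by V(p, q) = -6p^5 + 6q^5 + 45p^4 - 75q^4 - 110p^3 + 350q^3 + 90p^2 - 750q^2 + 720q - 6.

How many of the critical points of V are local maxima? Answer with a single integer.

V separates as a function of p plus a function of q, so ∇V=0 decouples.
∂V/∂p = -30p(p - 3)(p - 2)(p - 1) = 0 at p ∈ {0, 1, 2, 3}; ∂V/∂q = 30(q - 4)(q - 3)(q - 2)(q - 1) = 0 at q ∈ {1, 2, 3, 4}.
The Hessian is diagonal: diag(V_pp, V_qq). Second derivatives: V_pp(0)=180, V_pp(1)=-60, V_pp(2)=60, V_pp(3)=-180; V_qq(1)=-180, V_qq(2)=60, V_qq(3)=-60, V_qq(4)=180.
Local maxima occur where both diagonal entries negative: (1, 1), (1, 3), (3, 1), (3, 3). Count: 4.

4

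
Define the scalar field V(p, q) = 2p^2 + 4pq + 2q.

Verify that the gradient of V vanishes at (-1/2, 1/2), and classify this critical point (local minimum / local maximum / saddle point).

saddle point

∇V = (4p + 4q, 4p + 2); substituting (-1/2, 1/2) gives ∇V = (0, 0), so (-1/2, 1/2) is indeed a critical point.
The Hessian of V is constant: H = [[4, 4], [4, 0]].
det(H) = 4·0 − 4² = -16.
Since det(H) < 0, H is indefinite and the critical point is a saddle point.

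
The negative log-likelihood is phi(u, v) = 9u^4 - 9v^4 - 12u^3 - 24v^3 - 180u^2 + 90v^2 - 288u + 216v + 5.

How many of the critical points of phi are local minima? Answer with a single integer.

phi separates as a function of u plus a function of v, so ∇phi=0 decouples.
∂phi/∂u = 36(u - 4)(u + 1)(u + 2) = 0 at u ∈ {-2, -1, 4}; ∂phi/∂v = -36(v - 2)(v + 1)(v + 3) = 0 at v ∈ {-3, -1, 2}.
The Hessian is diagonal: diag(phi_uu, phi_vv). Second derivatives: phi_uu(-2)=216, phi_uu(-1)=-180, phi_uu(4)=1080; phi_vv(-3)=-360, phi_vv(-1)=216, phi_vv(2)=-540.
Local minima occur where both diagonal entries positive: (-2, -1), (4, -1). Count: 2.

2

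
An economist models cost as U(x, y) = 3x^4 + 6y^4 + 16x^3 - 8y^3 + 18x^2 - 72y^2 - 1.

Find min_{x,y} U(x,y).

-406

U(x,y) separates as P(x) + Q(y) − 1, so its minimum is min P + min Q − 1.
P'(x) = 12x(x + 1)(x + 3) vanishes at x ∈ {-3, -1, 0}; Q'(y) = 24y(y - 3)(y + 2) vanishes at y ∈ {-2, 0, 3}.
Local minima of P (where P''>0): P(-3)=-27, P(0)=0. Local minima of Q: Q(-2)=-128, Q(3)=-378.
So the global minimum of U is P(-3) + Q(3) − 1 = -27 − 378 − 1 = -406, attained at (-3, 3).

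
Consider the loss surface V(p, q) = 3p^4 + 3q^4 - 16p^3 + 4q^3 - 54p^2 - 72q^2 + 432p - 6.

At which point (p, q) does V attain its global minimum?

(-3, -4)

V(p,q) separates as A(p) + B(q) − 6, so its minimum is min A + min B − 6.
A'(p) = 12(p - 4)(p - 3)(p + 3) vanishes at p ∈ {-3, 3, 4}; B'(q) = 12q(q - 3)(q + 4) vanishes at q ∈ {-4, 0, 3}.
Local minima of A (where A''>0): A(-3)=-1107, A(4)=608. Local minima of B: B(-4)=-640, B(3)=-297.
So the global minimum of V is A(-3) + B(-4) − 6 = -1107 − 640 − 6 = -1753, attained at (-3, -4).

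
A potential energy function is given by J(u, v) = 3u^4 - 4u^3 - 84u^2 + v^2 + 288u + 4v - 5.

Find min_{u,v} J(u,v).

J(u,v) separates as P(u) + Q(v) − 5, so its minimum is min P + min Q − 5.
P'(u) = 12(u - 3)(u - 2)(u + 4) vanishes at u ∈ {-4, 2, 3}; Q'(v) = 2v + 4 vanishes at v ∈ {-2}.
Local minima of P (where P''>0): P(-4)=-1472, P(3)=243. Local minima of Q: Q(-2)=-4.
So the global minimum of J is P(-4) + Q(-2) − 5 = -1472 − 4 − 5 = -1481, attained at (-4, -2).

-1481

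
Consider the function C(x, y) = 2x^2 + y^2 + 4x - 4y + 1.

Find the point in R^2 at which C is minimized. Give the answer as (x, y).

(-1, 2)

C(x,y) separates as P(x) + Q(y) + 1, so its minimum is min P + min Q + 1.
P'(x) = 4x + 4 vanishes at x ∈ {-1}; Q'(y) = 2y - 4 vanishes at y ∈ {2}.
Local minima of P (where P''>0): P(-1)=-2. Local minima of Q: Q(2)=-4.
So the global minimum of C is P(-1) + Q(2) + 1 = -2 − 4 + 1 = -5, attained at (-1, 2).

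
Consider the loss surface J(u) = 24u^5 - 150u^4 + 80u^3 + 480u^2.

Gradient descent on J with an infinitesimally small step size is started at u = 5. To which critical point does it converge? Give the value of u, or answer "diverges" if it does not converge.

J'(u) = 120u(u - 4)(u - 2)(u + 1), so J'(5) = 10800.
Gradient descent moves in the -J' direction, i.e. u is decreasing.
The nearest critical point in that direction is u = 4, where J'' = 4800 > 0 (a local minimum). The iterate converges there.

4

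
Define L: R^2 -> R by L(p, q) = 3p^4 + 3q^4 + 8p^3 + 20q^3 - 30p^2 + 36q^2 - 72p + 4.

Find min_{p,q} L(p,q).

-148

L(p,q) separates as A(p) + B(q) + 4, so its minimum is min A + min B + 4.
A'(p) = 12(p - 2)(p + 1)(p + 3) vanishes at p ∈ {-3, -1, 2}; B'(q) = 12q(q + 2)(q + 3) vanishes at q ∈ {-3, -2, 0}.
Local minima of A (where A''>0): A(-3)=-27, A(2)=-152. Local minima of B: B(-3)=27, B(0)=0.
So the global minimum of L is A(2) + B(0) + 4 = -152 + 0 + 4 = -148, attained at (2, 0).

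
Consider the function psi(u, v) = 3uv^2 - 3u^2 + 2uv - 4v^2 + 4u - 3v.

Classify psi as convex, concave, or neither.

neither

The term 3uv^2 is cubic, so the Hessian is not constant.
∂²psi/∂v² = 6u - 8, which takes both signs as u varies (negative for sufficiently negative u). A diagonal entry of the Hessian changing sign means the Hessian is neither positive- nor negative-semidefinite on all of R^2.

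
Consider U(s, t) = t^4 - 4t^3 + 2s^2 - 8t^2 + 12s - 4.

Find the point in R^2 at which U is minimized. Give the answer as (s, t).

U(s,t) separates as P(s) + Q(t) − 4, so its minimum is min P + min Q − 4.
P'(s) = 4s + 12 vanishes at s ∈ {-3}; Q'(t) = 4t(t - 4)(t + 1) vanishes at t ∈ {-1, 0, 4}.
Local minima of P (where P''>0): P(-3)=-18. Local minima of Q: Q(-1)=-3, Q(4)=-128.
So the global minimum of U is P(-3) + Q(4) − 4 = -18 − 128 − 4 = -150, attained at (-3, 4).

(-3, 4)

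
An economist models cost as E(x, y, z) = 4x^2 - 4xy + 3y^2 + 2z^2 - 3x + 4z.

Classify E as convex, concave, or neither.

E is quadratic, so its Hessian is the constant matrix H = [[8, -4, 0], [-4, 6, 0], [0, 0, 4]].
Leading principal minors: 8, 32, 128.
All positive ⇒ H ≻ 0 ⇒ convex.

convex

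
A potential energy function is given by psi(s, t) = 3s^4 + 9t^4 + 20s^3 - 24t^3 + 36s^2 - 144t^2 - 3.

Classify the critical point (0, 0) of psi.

saddle point

The mixed partial ∂²psi/∂s∂t is 0, so the Hessian at any point is diag(psi_ss, psi_tt) = diag(12(3s^2 + 10s + 6), 36(3t^2 - 4t - 8)).
At (0, 0): H = diag(72, -288).
The eigenvalues have opposite signs, so H is indefinite: a saddle point.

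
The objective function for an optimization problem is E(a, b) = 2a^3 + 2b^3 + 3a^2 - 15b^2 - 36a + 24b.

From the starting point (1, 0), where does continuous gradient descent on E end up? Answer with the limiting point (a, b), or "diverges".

diverges

E is separable, so gradient descent decouples: a follows -∂E/∂a, b follows -∂E/∂b.
∂E/∂a = 6(a - 2)(a + 3); at a=1 this is -24, so a increases.
∂E/∂b = 6(b - 4)(b - 1); at b=0 this is 24, so b decreases.
The b-coordinate has no critical point in that direction and runs off to infinity.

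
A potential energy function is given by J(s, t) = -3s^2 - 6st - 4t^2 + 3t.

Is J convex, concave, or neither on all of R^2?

J is quadratic, so its Hessian is the constant matrix H = [[-6, -6], [-6, -8]].
det(H) = 12, tr(H) = -14.
det(H) > 0 and tr(H) < 0, so H is negative definite everywhere: concave.

concave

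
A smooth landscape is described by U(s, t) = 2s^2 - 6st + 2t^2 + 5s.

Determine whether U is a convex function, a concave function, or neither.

U is quadratic, so its Hessian is the constant matrix H = [[4, -6], [-6, 4]].
det(H) = -20, tr(H) = 8.
det(H) < 0, so H is indefinite: neither convex nor concave.

neither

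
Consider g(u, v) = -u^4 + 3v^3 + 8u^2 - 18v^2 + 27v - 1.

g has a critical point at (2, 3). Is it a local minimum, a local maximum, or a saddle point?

saddle point

The mixed partial ∂²g/∂u∂v is 0, so the Hessian at any point is diag(g_uu, g_vv) = diag(4(-3u^2 + 4), 18(v - 2)).
At (2, 3): H = diag(-32, 18).
The eigenvalues have opposite signs, so H is indefinite: a saddle point.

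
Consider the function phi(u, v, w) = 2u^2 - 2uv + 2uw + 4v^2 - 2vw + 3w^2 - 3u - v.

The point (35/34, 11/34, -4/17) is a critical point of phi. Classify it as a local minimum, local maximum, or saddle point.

local minimum

The Hessian is constant: H = [[4, -2, 2], [-2, 8, -2], [2, -2, 6]].
Leading principal minors: Δ₁ = 4, Δ₂ = 28, Δ₃ = 136.
All leading minors are positive, so H is positive definite: a local minimum.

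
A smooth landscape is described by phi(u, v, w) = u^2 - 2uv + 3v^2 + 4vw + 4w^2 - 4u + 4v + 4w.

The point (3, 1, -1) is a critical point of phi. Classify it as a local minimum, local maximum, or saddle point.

The Hessian is constant: H = [[2, -2, 0], [-2, 6, 4], [0, 4, 8]].
Leading principal minors: Δ₁ = 2, Δ₂ = 8, Δ₃ = 32.
All leading minors are positive, so H is positive definite: a local minimum.

local minimum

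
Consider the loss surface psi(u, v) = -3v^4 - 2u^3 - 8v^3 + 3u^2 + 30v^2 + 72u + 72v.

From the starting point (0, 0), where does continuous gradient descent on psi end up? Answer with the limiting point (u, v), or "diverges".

(-3, -1)

psi is separable, so gradient descent decouples: u follows -∂psi/∂u, v follows -∂psi/∂v.
∂psi/∂u = -6(u - 4)(u + 3); at u=0 this is 72, so u decreases.
∂psi/∂v = -12(v - 2)(v + 1)(v + 3); at v=0 this is 72, so v decreases.
u converges to its nearest critical value -3 (a local min of the u-part); v converges to -1. The iterate converges to (-3, -1).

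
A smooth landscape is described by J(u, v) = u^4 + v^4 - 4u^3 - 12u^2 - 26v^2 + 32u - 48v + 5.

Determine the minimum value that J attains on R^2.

-411

J(u,v) separates as P(u) + Q(v) + 5, so its minimum is min P + min Q + 5.
P'(u) = 4(u - 4)(u - 1)(u + 2) vanishes at u ∈ {-2, 1, 4}; Q'(v) = 4(v - 4)(v + 1)(v + 3) vanishes at v ∈ {-3, -1, 4}.
Local minima of P (where P''>0): P(-2)=-64, P(4)=-64. Local minima of Q: Q(-3)=-9, Q(4)=-352.
So the global minimum of J is P(-2) + Q(4) + 5 = -64 − 352 + 5 = -411, attained at (-2, 4).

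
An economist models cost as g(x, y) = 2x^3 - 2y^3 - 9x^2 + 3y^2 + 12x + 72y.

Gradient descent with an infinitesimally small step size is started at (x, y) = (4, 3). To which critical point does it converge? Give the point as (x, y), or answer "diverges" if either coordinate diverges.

g is separable, so gradient descent decouples: x follows -∂g/∂x, y follows -∂g/∂y.
∂g/∂x = 6(x - 2)(x - 1); at x=4 this is 36, so x decreases.
∂g/∂y = -6(y - 4)(y + 3); at y=3 this is 36, so y decreases.
x converges to its nearest critical value 2 (a local min of the x-part); y converges to -3. The iterate converges to (2, -3).

(2, -3)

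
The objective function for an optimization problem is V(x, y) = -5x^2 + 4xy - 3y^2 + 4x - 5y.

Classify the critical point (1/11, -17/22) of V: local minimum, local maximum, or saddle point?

The Hessian of V is constant: H = [[-10, 4], [4, -6]].
det(H) = (-10)·(-6) − 4² = 44.
det(H) > 0 and tr(H) = -16 < 0, so H is negative definite and the point is a local maximum.

local maximum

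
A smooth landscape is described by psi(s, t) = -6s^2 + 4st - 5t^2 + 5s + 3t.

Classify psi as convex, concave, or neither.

concave

psi is quadratic, so its Hessian is the constant matrix H = [[-12, 4], [4, -10]].
det(H) = 104, tr(H) = -22.
det(H) > 0 and tr(H) < 0, so H is negative definite everywhere: concave.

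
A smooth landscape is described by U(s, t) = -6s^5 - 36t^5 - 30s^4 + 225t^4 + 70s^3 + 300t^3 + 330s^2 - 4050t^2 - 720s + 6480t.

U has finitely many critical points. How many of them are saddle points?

8

U separates as a function of s plus a function of t, so ∇U=0 decouples.
∂U/∂s = -30(s - 2)(s - 1)(s + 3)(s + 4) = 0 at s ∈ {-4, -3, 1, 2}; ∂U/∂t = -180(t - 4)(t - 3)(t - 1)(t + 3) = 0 at t ∈ {-3, 1, 3, 4}.
The Hessian is diagonal: diag(U_ss, U_tt). Second derivatives: U_ss(-4)=900, U_ss(-3)=-600, U_ss(1)=600, U_ss(2)=-900; U_tt(-3)=30240, U_tt(1)=-4320, U_tt(3)=2160, U_tt(4)=-3780.
Saddle points occur where the two diagonal entries have opposite signs: (-4, 1), (-4, 4), (-3, -3), (-3, 3), (1, 1), (1, 4), (2, -3), (2, 3). Count: 8.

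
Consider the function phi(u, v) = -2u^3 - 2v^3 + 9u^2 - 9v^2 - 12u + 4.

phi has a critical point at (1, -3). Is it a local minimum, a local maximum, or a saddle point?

local minimum

The mixed partial ∂²phi/∂u∂v is 0, so the Hessian at any point is diag(phi_uu, phi_vv) = diag(6(-2u + 3), -6(2v + 3)).
At (1, -3): H = diag(6, 18).
Both eigenvalues are positive, so H is positive definite: a local minimum.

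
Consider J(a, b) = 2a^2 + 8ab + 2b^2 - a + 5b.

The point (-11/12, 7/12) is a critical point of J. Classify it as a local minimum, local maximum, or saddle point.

The Hessian of J is constant: H = [[4, 8], [8, 4]].
det(H) = 4·4 − 8² = -48.
Since det(H) < 0, H is indefinite and the critical point is a saddle point.

saddle point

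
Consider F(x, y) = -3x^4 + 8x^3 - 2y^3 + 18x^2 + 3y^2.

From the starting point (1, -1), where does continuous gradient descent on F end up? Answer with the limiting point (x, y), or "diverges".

F is separable, so gradient descent decouples: x follows -∂F/∂x, y follows -∂F/∂y.
∂F/∂x = -12x(x - 3)(x + 1); at x=1 this is 48, so x decreases.
∂F/∂y = -6y(y - 1); at y=-1 this is -12, so y increases.
x converges to its nearest critical value 0 (a local min of the x-part); y converges to 0. The iterate converges to (0, 0).

(0, 0)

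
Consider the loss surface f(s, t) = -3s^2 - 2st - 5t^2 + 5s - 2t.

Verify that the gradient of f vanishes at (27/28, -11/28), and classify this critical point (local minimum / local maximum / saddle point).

∇f = (-6s - 2t + 5, -2s - 10t - 2); substituting (27/28, -11/28) gives ∇f = (0, 0), so (27/28, -11/28) is indeed a critical point.
The Hessian of f is constant: H = [[-6, -2], [-2, -10]].
det(H) = (-6)·(-10) − (-2)² = 56.
det(H) > 0 and tr(H) = -16 < 0, so H is negative definite and the point is a local maximum.

local maximum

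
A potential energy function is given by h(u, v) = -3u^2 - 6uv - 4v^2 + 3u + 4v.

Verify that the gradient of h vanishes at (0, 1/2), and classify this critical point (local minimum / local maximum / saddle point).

local maximum

∇h = (-6u - 6v + 3, -6u - 8v + 4); substituting (0, 1/2) gives ∇h = (0, 0), so (0, 1/2) is indeed a critical point.
The Hessian of h is constant: H = [[-6, -6], [-6, -8]].
det(H) = (-6)·(-8) − (-6)² = 12.
det(H) > 0 and tr(H) = -14 < 0, so H is negative definite and the point is a local maximum.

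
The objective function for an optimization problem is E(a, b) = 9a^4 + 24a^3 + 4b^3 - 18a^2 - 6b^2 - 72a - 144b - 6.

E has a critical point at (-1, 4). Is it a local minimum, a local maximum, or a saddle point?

The mixed partial ∂²E/∂a∂b is 0, so the Hessian at any point is diag(E_aa, E_bb) = diag(36(3a^2 + 4a - 1), 12(2b - 1)).
At (-1, 4): H = diag(-72, 84).
The eigenvalues have opposite signs, so H is indefinite: a saddle point.

saddle point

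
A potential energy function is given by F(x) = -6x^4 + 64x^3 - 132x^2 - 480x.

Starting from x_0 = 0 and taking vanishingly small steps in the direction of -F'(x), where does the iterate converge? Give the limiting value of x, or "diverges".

F'(x) = -24(x - 5)(x - 4)(x + 1), so F'(0) = -480.
Gradient descent moves in the -F' direction, i.e. x is increasing.
The nearest critical point in that direction is x = 4, where F'' = 120 > 0 (a local minimum). The iterate converges there.

4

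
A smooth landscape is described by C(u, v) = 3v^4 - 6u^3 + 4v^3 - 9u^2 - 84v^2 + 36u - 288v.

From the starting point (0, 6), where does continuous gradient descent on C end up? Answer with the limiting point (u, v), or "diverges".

(-2, 4)

C is separable, so gradient descent decouples: u follows -∂C/∂u, v follows -∂C/∂v.
∂C/∂u = -18(u - 1)(u + 2); at u=0 this is 36, so u decreases.
∂C/∂v = 12(v - 4)(v + 2)(v + 3); at v=6 this is 1728, so v decreases.
u converges to its nearest critical value -2 (a local min of the u-part); v converges to 4. The iterate converges to (-2, 4).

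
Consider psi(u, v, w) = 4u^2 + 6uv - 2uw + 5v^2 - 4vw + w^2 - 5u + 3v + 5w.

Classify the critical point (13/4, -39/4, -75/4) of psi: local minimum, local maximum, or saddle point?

local minimum

The Hessian is constant: H = [[8, 6, -2], [6, 10, -4], [-2, -4, 2]].
Leading principal minors: Δ₁ = 8, Δ₂ = 44, Δ₃ = 16.
All leading minors are positive, so H is positive definite: a local minimum.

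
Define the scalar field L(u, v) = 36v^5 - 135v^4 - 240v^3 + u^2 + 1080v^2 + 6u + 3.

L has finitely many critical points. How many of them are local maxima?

0

L separates as a function of u plus a function of v, so ∇L=0 decouples.
∂L/∂u = 2(u + 3) = 0 at u ∈ {-3}; ∂L/∂v = 180v(v - 3)(v - 2)(v + 2) = 0 at v ∈ {-2, 0, 2, 3}.
The Hessian is diagonal: diag(L_uu, L_vv). Second derivatives: L_uu(-3)=2; L_vv(-2)=-7200, L_vv(0)=2160, L_vv(2)=-1440, L_vv(3)=2700.
Local maxima occur where both diagonal entries negative: none. Count: 0.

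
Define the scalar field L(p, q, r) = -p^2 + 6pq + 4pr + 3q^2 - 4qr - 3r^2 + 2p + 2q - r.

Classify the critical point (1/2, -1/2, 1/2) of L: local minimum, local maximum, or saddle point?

The Hessian is constant: H = [[-2, 6, 4], [6, 6, -4], [4, -4, -6]].
Leading principal minors: Δ₁ = -2, Δ₂ = -48, Δ₃ = 32.
The minors fit neither the all-positive nor the alternating-sign pattern, so H is indefinite: a saddle point.

saddle point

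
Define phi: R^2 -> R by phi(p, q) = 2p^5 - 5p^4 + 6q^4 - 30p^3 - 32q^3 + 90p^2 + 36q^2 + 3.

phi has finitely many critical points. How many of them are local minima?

4

phi separates as a function of p plus a function of q, so ∇phi=0 decouples.
∂phi/∂p = 10p(p - 3)(p - 2)(p + 3) = 0 at p ∈ {-3, 0, 2, 3}; ∂phi/∂q = 24q(q - 3)(q - 1) = 0 at q ∈ {0, 1, 3}.
The Hessian is diagonal: diag(phi_pp, phi_qq). Second derivatives: phi_pp(-3)=-900, phi_pp(0)=180, phi_pp(2)=-100, phi_pp(3)=180; phi_qq(0)=72, phi_qq(1)=-48, phi_qq(3)=144.
Local minima occur where both diagonal entries positive: (0, 0), (0, 3), (3, 0), (3, 3). Count: 4.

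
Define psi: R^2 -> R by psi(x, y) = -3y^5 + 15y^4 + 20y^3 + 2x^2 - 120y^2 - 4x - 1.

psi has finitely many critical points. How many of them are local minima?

psi separates as a function of x plus a function of y, so ∇psi=0 decouples.
∂psi/∂x = 4(x - 1) = 0 at x ∈ {1}; ∂psi/∂y = -15y(y - 4)(y - 2)(y + 2) = 0 at y ∈ {-2, 0, 2, 4}.
The Hessian is diagonal: diag(psi_xx, psi_yy). Second derivatives: psi_xx(1)=4; psi_yy(-2)=720, psi_yy(0)=-240, psi_yy(2)=240, psi_yy(4)=-720.
Local minima occur where both diagonal entries positive: (1, -2), (1, 2). Count: 2.

2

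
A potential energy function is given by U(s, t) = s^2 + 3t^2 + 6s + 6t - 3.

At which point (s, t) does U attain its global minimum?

(-3, -1)

U(s,t) separates as P(s) + Q(t) − 3, so its minimum is min P + min Q − 3.
P'(s) = 2s + 6 vanishes at s ∈ {-3}; Q'(t) = 6(t + 1) vanishes at t ∈ {-1}.
Local minima of P (where P''>0): P(-3)=-9. Local minima of Q: Q(-1)=-3.
So the global minimum of U is P(-3) + Q(-1) − 3 = -9 − 3 − 3 = -15, attained at (-3, -1).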